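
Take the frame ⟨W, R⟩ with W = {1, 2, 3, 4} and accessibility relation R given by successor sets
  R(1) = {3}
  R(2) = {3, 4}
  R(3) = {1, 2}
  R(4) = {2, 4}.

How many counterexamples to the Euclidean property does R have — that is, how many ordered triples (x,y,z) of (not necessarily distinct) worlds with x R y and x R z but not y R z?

9

Enumerating: (1,3,3), (2,3,3), (2,3,4), (2,4,3), (3,1,1), (3,1,2), (3,2,1), (3,2,2), (4,2,2).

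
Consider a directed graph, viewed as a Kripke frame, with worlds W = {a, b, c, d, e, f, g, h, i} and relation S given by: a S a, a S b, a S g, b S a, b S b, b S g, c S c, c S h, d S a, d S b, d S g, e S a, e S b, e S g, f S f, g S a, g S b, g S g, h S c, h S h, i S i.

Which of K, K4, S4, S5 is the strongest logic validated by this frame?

Transitive (axiom 4): yes — every two-step S-path is closed by a direct edge.
Reflexive (axiom T): no — d is not related to itself.
Euclidean (axiom 5): yes — any two successors of a common world are S-related.
So F validates K, K4; S4 would additionally require S to be reflexive. The strongest is K4.

K4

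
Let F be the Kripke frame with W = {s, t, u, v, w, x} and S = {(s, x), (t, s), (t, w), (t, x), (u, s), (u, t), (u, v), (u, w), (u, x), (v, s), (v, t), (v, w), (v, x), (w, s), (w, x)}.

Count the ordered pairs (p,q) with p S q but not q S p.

Enumerating: (s,x), (t,s), (t,w), (t,x), (u,s), (u,t), (u,v), (u,w), (u,x), (v,s), (v,t), (v,w), (v,x), (w,s), (w,x).

15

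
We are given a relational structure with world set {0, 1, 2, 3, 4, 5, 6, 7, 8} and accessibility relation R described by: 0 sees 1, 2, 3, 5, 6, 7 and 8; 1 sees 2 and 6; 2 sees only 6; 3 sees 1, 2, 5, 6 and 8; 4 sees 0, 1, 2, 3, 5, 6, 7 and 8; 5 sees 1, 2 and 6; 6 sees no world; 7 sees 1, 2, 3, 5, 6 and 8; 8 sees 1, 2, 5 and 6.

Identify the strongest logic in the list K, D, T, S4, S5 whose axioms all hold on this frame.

Serial (axiom D): no — 6 has no R-successor.
Reflexive (axiom T): no — 0 is not related to itself.
Transitive (axiom 4): yes — every two-step R-path is closed by a direct edge.
Euclidean (axiom 5): no — 0 R 1 and 0 R 3, but not 1 R 3.
So F validates K; D would additionally require R to be serial. The strongest is K.

K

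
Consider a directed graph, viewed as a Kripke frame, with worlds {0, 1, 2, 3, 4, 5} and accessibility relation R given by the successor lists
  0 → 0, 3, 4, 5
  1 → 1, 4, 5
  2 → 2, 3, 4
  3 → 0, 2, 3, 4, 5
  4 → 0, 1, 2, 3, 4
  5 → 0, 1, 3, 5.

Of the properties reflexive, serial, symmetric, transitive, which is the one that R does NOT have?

Reflexive: yes — every world is R-related to itself.
Serial: yes — every world has a successor (e.g. 0 R 0).
Symmetric: yes — every pair in R has its reverse in R.
Transitive: no — 0 R 3 and 3 R 2, but not 0 R 2.
Only transitive fails.

transitive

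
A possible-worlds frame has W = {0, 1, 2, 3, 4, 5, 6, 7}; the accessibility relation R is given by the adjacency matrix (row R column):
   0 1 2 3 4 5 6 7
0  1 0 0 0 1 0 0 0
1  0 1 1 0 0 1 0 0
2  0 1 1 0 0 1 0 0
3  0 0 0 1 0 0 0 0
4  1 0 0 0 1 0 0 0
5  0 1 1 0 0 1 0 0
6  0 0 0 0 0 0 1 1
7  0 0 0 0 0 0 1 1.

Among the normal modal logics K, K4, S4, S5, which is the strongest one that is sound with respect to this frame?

S5

Transitive (axiom 4): yes — every two-step R-path is closed by a direct edge.
Reflexive (axiom T): yes — every world is R-related to itself.
Euclidean (axiom 5): yes — any two successors of a common world are R-related.
So F validates K, K4, S4, S5. The strongest is S5.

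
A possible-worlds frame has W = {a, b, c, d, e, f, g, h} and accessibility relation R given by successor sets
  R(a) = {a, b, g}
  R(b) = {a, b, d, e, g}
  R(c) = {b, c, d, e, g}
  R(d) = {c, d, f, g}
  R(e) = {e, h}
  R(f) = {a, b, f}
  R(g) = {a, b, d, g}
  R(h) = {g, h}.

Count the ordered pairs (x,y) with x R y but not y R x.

10

Enumerating: (b,d), (b,e), (c,b), (c,e), (c,g), (d,f), (e,h), (f,a), (f,b), (h,g).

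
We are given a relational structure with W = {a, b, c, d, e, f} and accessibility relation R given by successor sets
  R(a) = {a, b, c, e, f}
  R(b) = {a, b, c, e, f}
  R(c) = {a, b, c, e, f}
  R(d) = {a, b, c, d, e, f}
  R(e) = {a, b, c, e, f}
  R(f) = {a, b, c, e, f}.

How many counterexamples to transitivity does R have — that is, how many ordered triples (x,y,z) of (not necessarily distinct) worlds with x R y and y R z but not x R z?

R is transitive; there are no such tuples.

0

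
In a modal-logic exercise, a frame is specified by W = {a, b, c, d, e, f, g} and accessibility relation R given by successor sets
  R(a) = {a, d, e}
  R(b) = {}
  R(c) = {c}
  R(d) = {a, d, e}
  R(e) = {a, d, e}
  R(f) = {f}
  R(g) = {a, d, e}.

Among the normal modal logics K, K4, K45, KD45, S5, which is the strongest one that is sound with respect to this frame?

Transitive (axiom 4): yes — every two-step R-path is closed by a direct edge.
Euclidean (axiom 5): yes — any two successors of a common world are R-related.
Serial (axiom D): no — b has no R-successor.
Reflexive (axiom T): no — b is not related to itself.
So F validates K, K4, K45; KD45 would additionally require R to be serial. The strongest is K45.

K45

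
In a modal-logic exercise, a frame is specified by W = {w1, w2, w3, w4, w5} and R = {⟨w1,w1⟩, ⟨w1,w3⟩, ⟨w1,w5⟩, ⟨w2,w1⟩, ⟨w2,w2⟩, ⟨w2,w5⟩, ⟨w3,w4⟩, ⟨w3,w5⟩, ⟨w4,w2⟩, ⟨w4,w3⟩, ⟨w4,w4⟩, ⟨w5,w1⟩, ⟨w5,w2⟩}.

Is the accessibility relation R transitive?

Transitive: no — w1 R w3 and w3 R w4, but not w1 R w4.

No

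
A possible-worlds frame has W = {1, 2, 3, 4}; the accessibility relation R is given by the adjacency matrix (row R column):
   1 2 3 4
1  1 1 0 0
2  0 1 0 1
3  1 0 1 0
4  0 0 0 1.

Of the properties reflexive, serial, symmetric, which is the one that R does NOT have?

Reflexive: yes — every world is R-related to itself.
Serial: yes — every world has a successor (e.g. 1 R 1).
Symmetric: no — 1 R 2 but not 2 R 1.
Only symmetric fails.

symmetric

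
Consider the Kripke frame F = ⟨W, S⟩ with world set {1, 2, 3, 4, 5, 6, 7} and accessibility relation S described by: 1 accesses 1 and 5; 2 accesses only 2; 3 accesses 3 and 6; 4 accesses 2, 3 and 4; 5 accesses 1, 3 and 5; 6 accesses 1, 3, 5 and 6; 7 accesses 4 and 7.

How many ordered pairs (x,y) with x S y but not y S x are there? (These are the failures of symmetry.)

6

Enumerating: (4,2), (4,3), (5,3), (6,1), (6,5), (7,4).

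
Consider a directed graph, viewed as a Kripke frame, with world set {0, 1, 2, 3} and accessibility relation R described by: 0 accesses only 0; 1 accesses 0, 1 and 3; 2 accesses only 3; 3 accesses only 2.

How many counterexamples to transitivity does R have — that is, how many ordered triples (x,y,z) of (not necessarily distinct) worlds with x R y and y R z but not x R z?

Enumerating: (1,3,2), (2,3,2), (3,2,3).

3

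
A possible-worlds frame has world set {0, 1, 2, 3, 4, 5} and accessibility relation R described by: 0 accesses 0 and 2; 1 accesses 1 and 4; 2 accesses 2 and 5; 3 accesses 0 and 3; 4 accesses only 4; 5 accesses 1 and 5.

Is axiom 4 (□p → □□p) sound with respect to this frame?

No

Axiom 4 corresponds to the accessibility relation being transitive.
Transitive: no — 0 R 2 and 2 R 5, but not 0 R 5.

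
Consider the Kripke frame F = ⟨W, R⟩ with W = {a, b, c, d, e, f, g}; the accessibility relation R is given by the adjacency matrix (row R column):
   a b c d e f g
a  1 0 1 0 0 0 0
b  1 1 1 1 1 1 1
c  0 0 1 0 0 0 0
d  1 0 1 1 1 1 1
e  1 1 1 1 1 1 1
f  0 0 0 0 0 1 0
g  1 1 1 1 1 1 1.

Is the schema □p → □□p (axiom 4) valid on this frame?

No

Axiom 4 corresponds to the accessibility relation being transitive.
Transitive: no — d R e and e R b, but not d R b.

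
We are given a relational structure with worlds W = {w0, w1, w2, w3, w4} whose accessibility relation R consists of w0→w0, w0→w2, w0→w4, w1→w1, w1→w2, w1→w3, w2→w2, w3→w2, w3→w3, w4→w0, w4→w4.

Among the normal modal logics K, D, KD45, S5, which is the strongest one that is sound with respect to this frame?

Serial (axiom D): yes — every world has a successor (e.g. w0 R w0).
Transitive (axiom 4): no — w4 R w0 and w0 R w2, but not w4 R w2.
Euclidean (axiom 5): no — w0 R w2 and w0 R w4, but not w2 R w4.
Reflexive (axiom T): yes — every world is R-related to itself.
So F validates K, D; KD45 would additionally require R to be Euclidean and transitive. The strongest is D.

D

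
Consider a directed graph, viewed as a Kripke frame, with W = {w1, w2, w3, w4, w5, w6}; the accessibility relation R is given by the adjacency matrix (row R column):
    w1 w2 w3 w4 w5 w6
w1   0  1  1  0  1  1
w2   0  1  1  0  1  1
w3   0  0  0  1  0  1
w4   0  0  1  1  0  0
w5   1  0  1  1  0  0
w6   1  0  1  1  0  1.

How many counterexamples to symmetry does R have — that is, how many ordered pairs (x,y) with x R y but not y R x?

Enumerating: (w1,w2), (w1,w3), (w2,w3), (w2,w5), (w2,w6), (w5,w3), (w5,w4), (w6,w4).

8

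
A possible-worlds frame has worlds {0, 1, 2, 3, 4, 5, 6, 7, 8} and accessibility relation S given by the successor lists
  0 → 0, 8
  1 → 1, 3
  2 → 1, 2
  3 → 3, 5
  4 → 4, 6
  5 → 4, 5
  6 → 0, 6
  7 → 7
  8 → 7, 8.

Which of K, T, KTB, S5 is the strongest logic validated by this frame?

T

Reflexive (axiom T): yes — every world is S-related to itself.
Symmetric (axiom B): no — 0 S 8 but not 8 S 0.
Euclidean (axiom 5): no — 0 S 8 and 0 S 0, but not 8 S 0.
So F validates K, T; KTB would additionally require S to be symmetric. The strongest is T.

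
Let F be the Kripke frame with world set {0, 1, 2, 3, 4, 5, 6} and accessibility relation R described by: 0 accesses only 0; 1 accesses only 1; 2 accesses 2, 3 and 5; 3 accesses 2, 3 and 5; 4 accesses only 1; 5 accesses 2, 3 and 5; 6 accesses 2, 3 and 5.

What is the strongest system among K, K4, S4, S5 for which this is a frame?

Transitive (axiom 4): yes — every two-step R-path is closed by a direct edge.
Reflexive (axiom T): no — 4 is not related to itself.
Euclidean (axiom 5): yes — any two successors of a common world are R-related.
So F validates K, K4; S4 would additionally require R to be reflexive. The strongest is K4.

K4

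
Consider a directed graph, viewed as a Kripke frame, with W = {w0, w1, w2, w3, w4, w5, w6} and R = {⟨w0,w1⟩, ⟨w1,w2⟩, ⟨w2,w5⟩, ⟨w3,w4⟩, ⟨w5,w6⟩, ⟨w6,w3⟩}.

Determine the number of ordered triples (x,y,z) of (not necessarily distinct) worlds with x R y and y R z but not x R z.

Enumerating: (w0,w1,w2), (w1,w2,w5), (w2,w5,w6), (w5,w6,w3), (w6,w3,w4).

5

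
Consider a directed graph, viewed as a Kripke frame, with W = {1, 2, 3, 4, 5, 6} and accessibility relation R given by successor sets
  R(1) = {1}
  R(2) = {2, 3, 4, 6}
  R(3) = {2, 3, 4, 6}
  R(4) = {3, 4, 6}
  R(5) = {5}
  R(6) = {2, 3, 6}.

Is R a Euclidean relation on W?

No

Euclidean: no — 2 R 6 and 2 R 4, but not 6 R 4.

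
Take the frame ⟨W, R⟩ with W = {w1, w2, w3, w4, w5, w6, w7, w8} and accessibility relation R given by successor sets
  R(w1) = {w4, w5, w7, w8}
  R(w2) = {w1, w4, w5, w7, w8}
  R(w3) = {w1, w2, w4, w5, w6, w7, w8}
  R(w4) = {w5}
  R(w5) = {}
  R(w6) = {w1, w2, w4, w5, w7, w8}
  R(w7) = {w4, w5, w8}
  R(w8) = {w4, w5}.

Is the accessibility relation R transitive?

Transitive: yes — every two-step R-path is closed by a direct edge.

Yes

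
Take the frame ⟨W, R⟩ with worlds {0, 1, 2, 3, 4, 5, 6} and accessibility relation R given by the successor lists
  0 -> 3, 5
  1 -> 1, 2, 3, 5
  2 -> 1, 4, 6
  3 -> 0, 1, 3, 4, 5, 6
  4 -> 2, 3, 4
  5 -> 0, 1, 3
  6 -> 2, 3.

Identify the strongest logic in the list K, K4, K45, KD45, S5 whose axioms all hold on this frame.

Transitive (axiom 4): no — 0 R 3 and 3 R 1, but not 0 R 1.
Euclidean (axiom 5): no — 1 R 2 and 1 R 3, but not 2 R 3.
Serial (axiom D): yes — every world has a successor (e.g. 0 R 3).
Reflexive (axiom T): no — 0 is not related to itself.
So F validates K; K4 would additionally require R to be transitive. The strongest is K.

K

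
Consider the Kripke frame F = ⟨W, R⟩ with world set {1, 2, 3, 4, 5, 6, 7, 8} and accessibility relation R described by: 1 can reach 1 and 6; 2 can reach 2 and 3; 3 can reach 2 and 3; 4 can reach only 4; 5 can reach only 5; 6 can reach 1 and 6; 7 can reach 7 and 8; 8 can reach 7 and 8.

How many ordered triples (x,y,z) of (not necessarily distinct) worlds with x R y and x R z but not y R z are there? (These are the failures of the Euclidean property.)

0

R is Euclidean; there are no such tuples.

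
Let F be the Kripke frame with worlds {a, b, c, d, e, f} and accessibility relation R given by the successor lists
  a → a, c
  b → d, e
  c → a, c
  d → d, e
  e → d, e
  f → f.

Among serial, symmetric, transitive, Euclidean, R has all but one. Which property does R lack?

Serial: yes — every world has a successor (e.g. a R a).
Symmetric: no — b R d but not d R b.
Transitive: yes — every two-step R-path is closed by a direct edge.
Euclidean: yes — any two successors of a common world are R-related.
Only symmetric fails.

symmetric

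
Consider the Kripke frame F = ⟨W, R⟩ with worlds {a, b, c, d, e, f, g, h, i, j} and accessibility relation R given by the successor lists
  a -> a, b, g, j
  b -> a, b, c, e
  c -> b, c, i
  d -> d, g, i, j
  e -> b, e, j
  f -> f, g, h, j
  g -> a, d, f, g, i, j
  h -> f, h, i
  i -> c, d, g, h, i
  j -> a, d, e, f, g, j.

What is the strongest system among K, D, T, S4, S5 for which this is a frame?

T

Serial (axiom D): yes — every world has a successor (e.g. a R a).
Reflexive (axiom T): yes — every world is R-related to itself.
Transitive (axiom 4): no — a R b and b R c, but not a R c.
Euclidean (axiom 5): no — a R b and a R g, but not b R g.
So F validates K, D, T; S4 would additionally require R to be transitive. The strongest is T.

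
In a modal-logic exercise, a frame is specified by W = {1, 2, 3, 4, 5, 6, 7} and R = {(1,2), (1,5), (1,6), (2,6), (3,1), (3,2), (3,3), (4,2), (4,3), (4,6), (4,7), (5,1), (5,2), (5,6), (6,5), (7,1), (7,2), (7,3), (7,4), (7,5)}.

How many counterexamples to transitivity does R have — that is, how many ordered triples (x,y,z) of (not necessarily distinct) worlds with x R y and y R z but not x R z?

20

Enumerating: (1,5,1), (2,6,5), (3,1,5), (3,1,6), (3,2,6), (4,3,1), (4,6,5), (4,7,1), (4,7,4), (4,7,5), (5,1,5), (5,6,5), … and 8 more.
Total: 20.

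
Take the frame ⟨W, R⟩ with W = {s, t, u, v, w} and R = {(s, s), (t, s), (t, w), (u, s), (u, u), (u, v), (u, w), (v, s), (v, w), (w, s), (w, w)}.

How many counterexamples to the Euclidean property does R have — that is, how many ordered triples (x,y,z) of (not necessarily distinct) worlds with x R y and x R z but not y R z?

Enumerating: (t,s,w), (u,s,u), (u,s,v), (u,s,w), (u,v,u), (u,v,v), (u,w,u), (u,w,v), (v,s,w), (w,s,w).

10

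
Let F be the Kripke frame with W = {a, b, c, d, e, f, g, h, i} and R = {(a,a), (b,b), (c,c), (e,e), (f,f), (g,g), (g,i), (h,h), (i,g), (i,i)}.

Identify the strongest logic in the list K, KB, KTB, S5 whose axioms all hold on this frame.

KB

Symmetric (axiom B): yes — every pair in R has its reverse in R.
Reflexive (axiom T): no — d is not related to itself.
Euclidean (axiom 5): yes — any two successors of a common world are R-related.
So F validates K, KB; KTB would additionally require R to be reflexive. The strongest is KB.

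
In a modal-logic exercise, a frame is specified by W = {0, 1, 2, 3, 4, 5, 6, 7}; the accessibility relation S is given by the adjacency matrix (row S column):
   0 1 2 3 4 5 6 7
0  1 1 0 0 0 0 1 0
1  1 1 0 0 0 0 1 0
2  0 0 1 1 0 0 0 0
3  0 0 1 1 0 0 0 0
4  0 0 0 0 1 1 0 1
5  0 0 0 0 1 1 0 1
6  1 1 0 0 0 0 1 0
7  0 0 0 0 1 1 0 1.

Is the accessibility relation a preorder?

Yes

Reflexive: yes — every world is S-related to itself.
Transitive: yes — every two-step S-path is closed by a direct edge.
So S is a preorder.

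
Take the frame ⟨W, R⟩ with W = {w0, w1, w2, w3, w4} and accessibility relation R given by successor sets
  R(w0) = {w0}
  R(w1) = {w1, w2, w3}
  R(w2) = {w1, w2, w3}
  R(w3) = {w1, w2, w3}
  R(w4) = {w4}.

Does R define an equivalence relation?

Yes

Reflexive: yes — every world is R-related to itself.
Symmetric: yes — every pair in R has its reverse in R.
Transitive: yes — every two-step R-path is closed by a direct edge.
So R is an equivalence relation.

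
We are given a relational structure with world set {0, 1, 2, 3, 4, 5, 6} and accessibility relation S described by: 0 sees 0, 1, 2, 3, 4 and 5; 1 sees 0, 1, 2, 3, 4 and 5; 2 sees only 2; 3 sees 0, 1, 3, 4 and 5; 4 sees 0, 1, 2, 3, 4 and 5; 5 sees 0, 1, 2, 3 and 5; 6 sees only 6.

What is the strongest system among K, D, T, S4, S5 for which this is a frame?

T

Serial (axiom D): yes — every world has a successor (e.g. 0 S 0).
Reflexive (axiom T): yes — every world is S-related to itself.
Transitive (axiom 4): no — 3 S 0 and 0 S 2, but not 3 S 2.
Euclidean (axiom 5): no — 0 S 2 and 0 S 1, but not 2 S 1.
So F validates K, D, T; S4 would additionally require S to be transitive. The strongest is T.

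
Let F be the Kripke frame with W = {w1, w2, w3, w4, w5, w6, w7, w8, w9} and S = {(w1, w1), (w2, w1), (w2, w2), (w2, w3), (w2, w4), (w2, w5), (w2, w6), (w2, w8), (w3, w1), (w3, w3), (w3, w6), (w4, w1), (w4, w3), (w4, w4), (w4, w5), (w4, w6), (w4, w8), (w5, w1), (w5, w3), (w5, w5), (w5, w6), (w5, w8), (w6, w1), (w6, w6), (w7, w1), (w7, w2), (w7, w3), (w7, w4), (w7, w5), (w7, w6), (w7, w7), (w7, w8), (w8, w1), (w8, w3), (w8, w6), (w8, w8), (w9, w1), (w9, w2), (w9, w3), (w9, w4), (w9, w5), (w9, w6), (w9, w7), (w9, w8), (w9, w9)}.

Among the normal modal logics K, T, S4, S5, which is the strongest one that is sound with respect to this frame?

S4

Reflexive (axiom T): yes — every world is S-related to itself.
Transitive (axiom 4): yes — every two-step S-path is closed by a direct edge.
Euclidean (axiom 5): no — w2 S w1 and w2 S w3, but not w1 S w3.
So F validates K, T, S4; S5 would additionally require S to be Euclidean. The strongest is S4.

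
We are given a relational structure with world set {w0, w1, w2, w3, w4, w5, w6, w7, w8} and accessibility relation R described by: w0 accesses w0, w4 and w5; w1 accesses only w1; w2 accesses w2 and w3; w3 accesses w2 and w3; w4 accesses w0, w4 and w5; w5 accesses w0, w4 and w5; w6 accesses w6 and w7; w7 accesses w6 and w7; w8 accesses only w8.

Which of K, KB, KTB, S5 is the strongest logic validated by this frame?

S5

Symmetric (axiom B): yes — every pair in R has its reverse in R.
Reflexive (axiom T): yes — every world is R-related to itself.
Euclidean (axiom 5): yes — any two successors of a common world are R-related.
So F validates K, KB, KTB, S5. The strongest is S5.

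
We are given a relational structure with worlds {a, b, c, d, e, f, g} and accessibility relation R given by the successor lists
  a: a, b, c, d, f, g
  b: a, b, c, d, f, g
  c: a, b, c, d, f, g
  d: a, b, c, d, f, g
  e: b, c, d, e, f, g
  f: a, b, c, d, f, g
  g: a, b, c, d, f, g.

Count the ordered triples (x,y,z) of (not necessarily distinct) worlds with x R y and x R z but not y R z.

5

Enumerating: (e,b,e), (e,c,e), (e,d,e), (e,f,e), (e,g,e).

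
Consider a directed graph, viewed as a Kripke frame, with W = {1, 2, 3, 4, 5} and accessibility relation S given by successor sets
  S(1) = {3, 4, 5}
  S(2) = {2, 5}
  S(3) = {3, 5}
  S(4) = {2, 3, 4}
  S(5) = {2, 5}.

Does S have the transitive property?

No

Transitive: no — 1 S 4 and 4 S 2, but not 1 S 2.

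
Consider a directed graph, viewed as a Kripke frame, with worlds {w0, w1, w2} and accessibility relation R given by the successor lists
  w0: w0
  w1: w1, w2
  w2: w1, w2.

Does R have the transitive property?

Yes

Transitive: yes — every two-step R-path is closed by a direct edge.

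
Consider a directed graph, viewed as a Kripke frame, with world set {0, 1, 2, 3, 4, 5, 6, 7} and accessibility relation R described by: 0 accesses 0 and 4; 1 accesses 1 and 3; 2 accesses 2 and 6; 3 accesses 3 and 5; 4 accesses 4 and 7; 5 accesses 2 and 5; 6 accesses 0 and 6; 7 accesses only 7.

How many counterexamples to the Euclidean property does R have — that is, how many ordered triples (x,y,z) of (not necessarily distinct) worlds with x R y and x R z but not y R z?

Enumerating: (0,4,0), (1,3,1), (2,6,2), (3,5,3), (4,7,4), (5,2,5), (6,0,6).

7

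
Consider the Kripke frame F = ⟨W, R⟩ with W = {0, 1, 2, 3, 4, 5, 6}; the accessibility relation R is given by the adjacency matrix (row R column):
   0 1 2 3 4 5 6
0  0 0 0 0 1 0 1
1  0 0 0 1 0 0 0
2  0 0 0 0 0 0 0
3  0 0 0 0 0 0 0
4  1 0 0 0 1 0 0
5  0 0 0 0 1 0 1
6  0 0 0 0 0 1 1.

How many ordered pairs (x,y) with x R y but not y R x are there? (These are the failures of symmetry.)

3

Enumerating: (0,6), (1,3), (5,4).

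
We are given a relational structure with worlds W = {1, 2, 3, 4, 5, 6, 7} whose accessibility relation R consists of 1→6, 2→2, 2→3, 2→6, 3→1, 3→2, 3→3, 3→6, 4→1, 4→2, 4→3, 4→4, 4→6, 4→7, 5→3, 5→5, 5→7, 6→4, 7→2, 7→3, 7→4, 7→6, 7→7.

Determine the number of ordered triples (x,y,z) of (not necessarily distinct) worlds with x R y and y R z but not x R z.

Enumerating: (1,6,4), (2,3,1), (2,6,4), (3,6,4), (5,3,1), (5,3,2), (5,3,6), (5,7,2), (5,7,4), (5,7,6), (6,4,1), (6,4,2), (6,4,3), (6,4,6), (6,4,7), (7,3,1), (7,4,1).

17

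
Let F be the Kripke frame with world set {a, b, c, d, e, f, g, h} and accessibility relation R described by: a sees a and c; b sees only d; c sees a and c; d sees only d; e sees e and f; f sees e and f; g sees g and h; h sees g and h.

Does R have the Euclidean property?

Euclidean: yes — any two successors of a common world are R-related.

Yes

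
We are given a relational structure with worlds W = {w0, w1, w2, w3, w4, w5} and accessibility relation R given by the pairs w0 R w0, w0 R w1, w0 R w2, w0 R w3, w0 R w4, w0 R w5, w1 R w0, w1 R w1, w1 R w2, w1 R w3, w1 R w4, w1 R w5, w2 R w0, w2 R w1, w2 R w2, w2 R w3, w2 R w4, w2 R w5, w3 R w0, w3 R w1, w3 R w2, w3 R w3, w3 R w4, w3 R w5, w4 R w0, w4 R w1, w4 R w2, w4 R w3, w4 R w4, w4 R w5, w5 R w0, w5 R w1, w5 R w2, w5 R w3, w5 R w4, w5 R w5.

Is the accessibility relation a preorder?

Yes

Reflexive: yes — every world is R-related to itself.
Transitive: yes — every two-step R-path is closed by a direct edge.
So R is a preorder.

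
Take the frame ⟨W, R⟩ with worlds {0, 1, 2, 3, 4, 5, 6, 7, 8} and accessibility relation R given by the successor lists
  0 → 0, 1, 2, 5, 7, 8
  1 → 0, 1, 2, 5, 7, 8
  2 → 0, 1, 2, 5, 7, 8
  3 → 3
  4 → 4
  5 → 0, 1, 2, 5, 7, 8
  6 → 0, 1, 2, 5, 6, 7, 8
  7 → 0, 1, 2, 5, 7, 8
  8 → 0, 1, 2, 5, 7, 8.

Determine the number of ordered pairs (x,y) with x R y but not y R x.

Enumerating: (6,0), (6,1), (6,2), (6,5), (6,7), (6,8).

6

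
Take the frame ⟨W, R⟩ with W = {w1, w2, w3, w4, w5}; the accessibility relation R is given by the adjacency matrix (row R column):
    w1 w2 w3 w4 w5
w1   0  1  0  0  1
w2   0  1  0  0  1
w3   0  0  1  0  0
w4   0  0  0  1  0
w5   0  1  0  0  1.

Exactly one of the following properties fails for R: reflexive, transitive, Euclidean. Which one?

Reflexive: no — w1 is not related to itself.
Transitive: yes — every two-step R-path is closed by a direct edge.
Euclidean: yes — any two successors of a common world are R-related.
Only reflexive fails.

reflexive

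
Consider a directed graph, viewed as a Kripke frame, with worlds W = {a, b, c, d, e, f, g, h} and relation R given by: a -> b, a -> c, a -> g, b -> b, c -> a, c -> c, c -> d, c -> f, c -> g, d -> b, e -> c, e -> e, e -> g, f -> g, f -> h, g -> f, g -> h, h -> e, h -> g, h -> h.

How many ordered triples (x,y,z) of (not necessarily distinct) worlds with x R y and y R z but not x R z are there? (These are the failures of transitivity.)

21

Enumerating: (a,c,a), (a,c,d), (a,c,f), (a,g,f), (a,g,h), (c,a,b), (c,d,b), (c,f,h), (c,g,h), (e,c,a), (e,c,d), (e,c,f), … and 9 more.
Total: 21.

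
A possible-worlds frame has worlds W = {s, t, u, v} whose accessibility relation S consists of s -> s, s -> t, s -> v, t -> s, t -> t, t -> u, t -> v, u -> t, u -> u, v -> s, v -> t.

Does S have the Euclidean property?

No

Euclidean: no — t S s and t S u, but not s S u.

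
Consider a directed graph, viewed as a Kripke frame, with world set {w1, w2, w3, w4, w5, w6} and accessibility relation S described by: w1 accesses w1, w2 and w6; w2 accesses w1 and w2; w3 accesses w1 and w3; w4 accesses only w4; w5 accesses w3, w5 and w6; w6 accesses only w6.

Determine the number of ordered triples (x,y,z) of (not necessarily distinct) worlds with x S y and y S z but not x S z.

Enumerating: (w2,w1,w6), (w3,w1,w2), (w3,w1,w6), (w5,w3,w1).

4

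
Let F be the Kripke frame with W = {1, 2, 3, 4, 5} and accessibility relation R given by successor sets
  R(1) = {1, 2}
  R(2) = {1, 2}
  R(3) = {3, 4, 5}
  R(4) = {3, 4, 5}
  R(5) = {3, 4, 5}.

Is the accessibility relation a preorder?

Yes

Reflexive: yes — every world is R-related to itself.
Transitive: yes — every two-step R-path is closed by a direct edge.
So R is a preorder.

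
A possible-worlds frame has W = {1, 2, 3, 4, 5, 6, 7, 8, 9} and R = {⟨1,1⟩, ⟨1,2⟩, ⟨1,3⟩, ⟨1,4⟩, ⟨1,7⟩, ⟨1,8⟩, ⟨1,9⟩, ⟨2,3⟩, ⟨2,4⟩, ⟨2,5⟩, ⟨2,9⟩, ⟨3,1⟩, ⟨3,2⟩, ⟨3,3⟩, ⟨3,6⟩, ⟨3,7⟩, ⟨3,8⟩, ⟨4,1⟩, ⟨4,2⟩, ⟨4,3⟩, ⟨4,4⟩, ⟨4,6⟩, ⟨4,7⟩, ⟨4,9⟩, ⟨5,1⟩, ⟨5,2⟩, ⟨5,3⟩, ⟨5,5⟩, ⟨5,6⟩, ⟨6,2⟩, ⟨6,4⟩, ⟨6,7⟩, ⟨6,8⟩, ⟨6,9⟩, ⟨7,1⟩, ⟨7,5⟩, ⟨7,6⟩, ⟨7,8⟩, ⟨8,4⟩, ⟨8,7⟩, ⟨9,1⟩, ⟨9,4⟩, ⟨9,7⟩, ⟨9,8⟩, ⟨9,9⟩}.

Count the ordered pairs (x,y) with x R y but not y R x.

18

Enumerating: (1,2), (1,8), (2,9), (3,6), (3,7), (3,8), (4,3), (4,7), (5,1), (5,3), (5,6), (6,2), (6,8), (6,9), (7,5), (8,4), (9,7), (9,8).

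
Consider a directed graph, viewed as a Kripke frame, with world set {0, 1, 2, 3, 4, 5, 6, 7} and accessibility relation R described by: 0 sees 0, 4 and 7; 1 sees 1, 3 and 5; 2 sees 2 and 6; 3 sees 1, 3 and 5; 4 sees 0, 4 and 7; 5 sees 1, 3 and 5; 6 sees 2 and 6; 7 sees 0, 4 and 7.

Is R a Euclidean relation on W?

Euclidean: yes — any two successors of a common world are R-related.

Yes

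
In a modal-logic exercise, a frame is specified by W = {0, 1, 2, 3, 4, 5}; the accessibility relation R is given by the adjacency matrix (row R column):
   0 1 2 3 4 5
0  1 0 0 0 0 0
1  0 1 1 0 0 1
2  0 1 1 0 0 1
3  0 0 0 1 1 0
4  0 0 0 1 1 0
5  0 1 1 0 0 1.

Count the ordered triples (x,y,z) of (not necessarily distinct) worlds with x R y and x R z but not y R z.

0

R is Euclidean; there are no such tuples.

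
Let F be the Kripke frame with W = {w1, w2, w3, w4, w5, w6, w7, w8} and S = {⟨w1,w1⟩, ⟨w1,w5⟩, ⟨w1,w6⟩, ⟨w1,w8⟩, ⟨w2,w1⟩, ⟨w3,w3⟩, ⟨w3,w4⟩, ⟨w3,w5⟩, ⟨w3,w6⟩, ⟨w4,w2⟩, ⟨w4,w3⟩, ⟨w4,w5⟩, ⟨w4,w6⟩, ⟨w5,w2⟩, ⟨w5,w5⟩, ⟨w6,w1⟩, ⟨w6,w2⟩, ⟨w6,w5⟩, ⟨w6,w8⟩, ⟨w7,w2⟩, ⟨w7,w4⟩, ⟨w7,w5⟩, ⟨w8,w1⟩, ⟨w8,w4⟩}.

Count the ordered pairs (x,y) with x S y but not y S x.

Enumerating: (w1,w5), (w2,w1), (w3,w5), (w3,w6), (w4,w2), (w4,w5), (w4,w6), (w5,w2), (w6,w2), (w6,w5), (w6,w8), (w7,w2), (w7,w4), (w7,w5), (w8,w4).

15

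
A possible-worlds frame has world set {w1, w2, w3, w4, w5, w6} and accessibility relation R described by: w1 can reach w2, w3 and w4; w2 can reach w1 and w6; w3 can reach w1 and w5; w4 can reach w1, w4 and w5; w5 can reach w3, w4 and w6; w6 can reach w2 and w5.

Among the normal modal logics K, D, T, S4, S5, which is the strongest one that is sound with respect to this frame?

D

Serial (axiom D): yes — every world has a successor (e.g. w1 R w2).
Reflexive (axiom T): no — w1 is not related to itself.
Transitive (axiom 4): no — w1 R w2 and w2 R w6, but not w1 R w6.
Euclidean (axiom 5): no — w1 R w2 and w1 R w3, but not w2 R w3.
So F validates K, D; T would additionally require R to be reflexive. The strongest is D.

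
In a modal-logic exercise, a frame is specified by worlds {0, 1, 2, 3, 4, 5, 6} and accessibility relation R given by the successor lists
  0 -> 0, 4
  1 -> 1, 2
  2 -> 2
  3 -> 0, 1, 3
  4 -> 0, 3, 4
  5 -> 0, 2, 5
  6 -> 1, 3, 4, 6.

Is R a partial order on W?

Reflexive: yes — every world is R-related to itself.
Transitive: no — 0 R 4 and 4 R 3, but not 0 R 3.
Antisymmetric: no — 0 R 4 and 4 R 0 with 0 ≠ 4.
So R is not a partial order.

No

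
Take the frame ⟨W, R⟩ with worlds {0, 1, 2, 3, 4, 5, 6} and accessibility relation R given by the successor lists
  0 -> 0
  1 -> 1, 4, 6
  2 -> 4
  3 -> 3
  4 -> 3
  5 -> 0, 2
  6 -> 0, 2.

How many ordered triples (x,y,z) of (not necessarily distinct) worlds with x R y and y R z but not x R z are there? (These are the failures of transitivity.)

Enumerating: (1,4,3), (1,6,0), (1,6,2), (2,4,3), (5,2,4), (6,2,4).

6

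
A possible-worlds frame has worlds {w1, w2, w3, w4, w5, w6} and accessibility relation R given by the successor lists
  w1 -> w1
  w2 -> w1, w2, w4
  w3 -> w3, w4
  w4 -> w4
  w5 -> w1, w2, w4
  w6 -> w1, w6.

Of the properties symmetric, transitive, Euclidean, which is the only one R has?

Symmetric: no — w2 R w1 but not w1 R w2.
Transitive: yes — every two-step R-path is closed by a direct edge.
Euclidean: no — w2 R w1 and w2 R w4, but not w1 R w4.
Only transitive holds.

transitive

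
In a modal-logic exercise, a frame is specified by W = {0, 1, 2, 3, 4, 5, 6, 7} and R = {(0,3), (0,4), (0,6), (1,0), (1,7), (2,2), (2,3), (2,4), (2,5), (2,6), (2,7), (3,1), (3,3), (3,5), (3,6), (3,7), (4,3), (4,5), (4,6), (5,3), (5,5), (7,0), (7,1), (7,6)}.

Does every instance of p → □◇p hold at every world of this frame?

No

Axiom B corresponds to the accessibility relation being symmetric.
Symmetric: no — 0 R 3 but not 3 R 0.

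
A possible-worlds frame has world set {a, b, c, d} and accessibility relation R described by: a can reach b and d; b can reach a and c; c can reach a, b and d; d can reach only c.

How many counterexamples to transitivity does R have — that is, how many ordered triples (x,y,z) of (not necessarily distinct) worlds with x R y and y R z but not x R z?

Enumerating: (a,b,a), (a,b,c), (a,d,c), (b,a,b), (b,a,d), (b,c,b), (b,c,d), (c,b,c), (c,d,c), (d,c,a), (d,c,b), (d,c,d).

12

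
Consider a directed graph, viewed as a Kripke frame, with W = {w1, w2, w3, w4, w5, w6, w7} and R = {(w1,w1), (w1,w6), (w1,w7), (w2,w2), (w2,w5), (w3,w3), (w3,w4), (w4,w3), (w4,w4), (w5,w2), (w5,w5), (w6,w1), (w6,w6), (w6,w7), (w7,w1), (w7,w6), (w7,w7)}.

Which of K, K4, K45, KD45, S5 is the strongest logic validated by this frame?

Transitive (axiom 4): yes — every two-step R-path is closed by a direct edge.
Euclidean (axiom 5): yes — any two successors of a common world are R-related.
Serial (axiom D): yes — every world has a successor (e.g. w1 R w1).
Reflexive (axiom T): yes — every world is R-related to itself.
So F validates K, K4, K45, KD45, S5. The strongest is S5.

S5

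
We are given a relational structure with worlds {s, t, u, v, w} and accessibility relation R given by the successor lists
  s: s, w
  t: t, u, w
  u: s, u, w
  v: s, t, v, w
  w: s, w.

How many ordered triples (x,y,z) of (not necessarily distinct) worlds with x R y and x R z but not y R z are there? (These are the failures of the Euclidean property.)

Enumerating: (t,u,t), (t,w,t), (t,w,u), (u,s,u), (u,w,u), (v,s,t), (v,s,v), (v,t,s), (v,t,v), (v,w,t), (v,w,v).

11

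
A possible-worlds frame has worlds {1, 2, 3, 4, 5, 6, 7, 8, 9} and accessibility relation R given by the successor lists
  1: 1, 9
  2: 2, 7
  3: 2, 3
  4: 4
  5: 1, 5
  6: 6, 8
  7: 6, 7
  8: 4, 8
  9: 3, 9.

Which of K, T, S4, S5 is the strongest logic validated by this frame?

Reflexive (axiom T): yes — every world is R-related to itself.
Transitive (axiom 4): no — 1 R 9 and 9 R 3, but not 1 R 3.
Euclidean (axiom 5): no — 1 R 9 and 1 R 1, but not 9 R 1.
So F validates K, T; S4 would additionally require R to be transitive. The strongest is T.

T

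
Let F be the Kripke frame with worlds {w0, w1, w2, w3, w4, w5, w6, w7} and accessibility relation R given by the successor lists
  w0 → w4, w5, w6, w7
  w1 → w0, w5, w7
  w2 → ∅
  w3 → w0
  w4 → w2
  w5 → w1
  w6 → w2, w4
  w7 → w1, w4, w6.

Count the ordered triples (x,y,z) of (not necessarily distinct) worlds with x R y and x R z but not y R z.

Enumerating: (w0,w4,w4), (w0,w4,w5), (w0,w4,w6), (w0,w4,w7), (w0,w5,w4), (w0,w5,w5), (w0,w5,w6), (w0,w5,w7), (w0,w6,w5), (w0,w6,w6), (w0,w6,w7), (w0,w7,w5), … and 22 more.
Total: 34.

34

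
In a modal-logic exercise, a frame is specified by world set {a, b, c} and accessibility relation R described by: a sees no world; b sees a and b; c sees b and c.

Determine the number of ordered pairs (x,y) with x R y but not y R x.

2

Enumerating: (b,a), (c,b).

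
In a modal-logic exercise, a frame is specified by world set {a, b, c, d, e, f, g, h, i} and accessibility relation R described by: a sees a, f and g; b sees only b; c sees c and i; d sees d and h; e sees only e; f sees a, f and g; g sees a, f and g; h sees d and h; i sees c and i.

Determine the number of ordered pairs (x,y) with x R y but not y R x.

R is symmetric; there are no such tuples.

0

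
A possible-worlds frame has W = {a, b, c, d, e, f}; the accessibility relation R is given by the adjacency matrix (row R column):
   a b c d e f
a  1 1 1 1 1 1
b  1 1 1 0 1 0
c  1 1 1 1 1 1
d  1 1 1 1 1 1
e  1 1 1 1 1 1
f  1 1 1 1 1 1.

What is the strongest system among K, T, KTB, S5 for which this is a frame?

Reflexive (axiom T): yes — every world is R-related to itself.
Symmetric (axiom B): no — d R b but not b R d.
Euclidean (axiom 5): no — a R b and a R d, but not b R d.
So F validates K, T; KTB would additionally require R to be symmetric. The strongest is T.

T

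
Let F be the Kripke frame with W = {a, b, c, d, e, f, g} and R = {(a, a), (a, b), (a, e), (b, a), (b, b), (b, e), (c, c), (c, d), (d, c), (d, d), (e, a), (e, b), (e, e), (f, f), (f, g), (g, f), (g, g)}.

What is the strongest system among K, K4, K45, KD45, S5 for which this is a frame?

Transitive (axiom 4): yes — every two-step R-path is closed by a direct edge.
Euclidean (axiom 5): yes — any two successors of a common world are R-related.
Serial (axiom D): yes — every world has a successor (e.g. a R a).
Reflexive (axiom T): yes — every world is R-related to itself.
So F validates K, K4, K45, KD45, S5. The strongest is S5.

S5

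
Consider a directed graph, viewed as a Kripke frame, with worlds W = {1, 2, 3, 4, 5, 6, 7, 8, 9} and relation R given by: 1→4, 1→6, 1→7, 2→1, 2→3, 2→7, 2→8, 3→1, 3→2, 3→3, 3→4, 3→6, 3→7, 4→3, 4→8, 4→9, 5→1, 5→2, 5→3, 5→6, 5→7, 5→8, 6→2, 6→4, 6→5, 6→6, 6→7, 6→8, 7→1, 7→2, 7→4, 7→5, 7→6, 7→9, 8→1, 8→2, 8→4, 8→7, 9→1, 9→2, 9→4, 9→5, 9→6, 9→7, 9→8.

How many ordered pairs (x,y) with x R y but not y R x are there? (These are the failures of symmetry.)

Enumerating: (1,4), (1,6), (2,1), (3,1), (3,6), (3,7), (5,1), (5,2), (5,3), (5,8), (6,2), (6,4), … and 9 more.
Total: 21.

21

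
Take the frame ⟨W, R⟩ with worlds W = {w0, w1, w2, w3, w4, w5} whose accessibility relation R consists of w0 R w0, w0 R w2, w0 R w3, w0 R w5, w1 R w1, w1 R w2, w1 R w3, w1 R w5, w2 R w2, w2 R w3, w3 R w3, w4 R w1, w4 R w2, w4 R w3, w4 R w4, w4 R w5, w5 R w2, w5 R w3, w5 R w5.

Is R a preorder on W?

Yes

Reflexive: yes — every world is R-related to itself.
Transitive: yes — every two-step R-path is closed by a direct edge.
So R is a preorder.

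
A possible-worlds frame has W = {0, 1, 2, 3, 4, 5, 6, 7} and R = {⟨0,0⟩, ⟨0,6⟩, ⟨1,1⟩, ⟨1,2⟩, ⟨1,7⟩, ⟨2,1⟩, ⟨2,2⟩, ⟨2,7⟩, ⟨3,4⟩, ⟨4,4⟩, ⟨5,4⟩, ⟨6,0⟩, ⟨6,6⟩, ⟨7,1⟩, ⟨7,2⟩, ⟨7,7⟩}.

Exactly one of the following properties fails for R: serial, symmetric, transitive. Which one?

symmetric

Serial: yes — every world has a successor (e.g. 0 R 0).
Symmetric: no — 3 R 4 but not 4 R 3.
Transitive: yes — every two-step R-path is closed by a direct edge.
Only symmetric fails.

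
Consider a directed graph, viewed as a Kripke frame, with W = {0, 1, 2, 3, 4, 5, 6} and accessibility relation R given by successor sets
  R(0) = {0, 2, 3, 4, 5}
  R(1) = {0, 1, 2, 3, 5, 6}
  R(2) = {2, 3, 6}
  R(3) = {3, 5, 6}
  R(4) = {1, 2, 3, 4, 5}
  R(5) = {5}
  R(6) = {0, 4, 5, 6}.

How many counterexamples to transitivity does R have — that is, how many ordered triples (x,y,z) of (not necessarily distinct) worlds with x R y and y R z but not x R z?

20

Enumerating: (0,2,6), (0,3,6), (0,4,1), (1,0,4), (1,6,4), (2,3,5), (2,6,0), (2,6,4), (2,6,5), (3,6,0), (3,6,4), (4,1,0), … and 8 more.
Total: 20.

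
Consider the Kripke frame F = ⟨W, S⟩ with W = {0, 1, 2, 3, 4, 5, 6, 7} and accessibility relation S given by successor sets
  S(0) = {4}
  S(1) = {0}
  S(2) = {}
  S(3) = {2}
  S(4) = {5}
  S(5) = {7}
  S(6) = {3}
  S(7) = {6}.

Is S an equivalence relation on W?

Reflexive: no — 0 is not related to itself.
Symmetric: no — 0 S 4 but not 4 S 0.
Transitive: no — 0 S 4 and 4 S 5, but not 0 S 5.
So S is not an equivalence relation.

No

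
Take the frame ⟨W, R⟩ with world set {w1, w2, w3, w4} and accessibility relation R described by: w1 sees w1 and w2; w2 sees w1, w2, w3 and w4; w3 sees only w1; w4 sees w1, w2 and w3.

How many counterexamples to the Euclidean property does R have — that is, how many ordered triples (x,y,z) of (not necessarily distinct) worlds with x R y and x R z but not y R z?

9

Enumerating: (w2,w1,w3), (w2,w1,w4), (w2,w3,w2), (w2,w3,w3), (w2,w3,w4), (w2,w4,w4), (w4,w1,w3), (w4,w3,w2), (w4,w3,w3).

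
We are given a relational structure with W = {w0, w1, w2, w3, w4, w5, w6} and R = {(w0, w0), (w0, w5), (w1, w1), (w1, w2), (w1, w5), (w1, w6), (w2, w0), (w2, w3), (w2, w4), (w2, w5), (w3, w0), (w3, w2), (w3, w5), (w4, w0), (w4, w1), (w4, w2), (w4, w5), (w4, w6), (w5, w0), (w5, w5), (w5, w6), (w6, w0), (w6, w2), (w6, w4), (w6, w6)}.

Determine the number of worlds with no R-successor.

0

R is serial; there are no such worlds.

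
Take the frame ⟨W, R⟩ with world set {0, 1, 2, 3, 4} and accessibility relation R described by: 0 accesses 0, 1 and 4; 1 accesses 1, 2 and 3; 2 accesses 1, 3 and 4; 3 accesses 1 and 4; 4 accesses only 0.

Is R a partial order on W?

No

Reflexive: no — 2 is not related to itself.
Transitive: no — 0 R 1 and 1 R 2, but not 0 R 2.
Antisymmetric: no — 0 R 4 and 4 R 0 with 0 ≠ 4.
So R is not a partial order.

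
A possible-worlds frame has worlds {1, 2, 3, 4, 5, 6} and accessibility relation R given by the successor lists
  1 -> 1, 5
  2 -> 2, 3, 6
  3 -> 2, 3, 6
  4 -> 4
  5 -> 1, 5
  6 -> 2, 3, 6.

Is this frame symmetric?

Yes

Symmetric: yes — every pair in R has its reverse in R.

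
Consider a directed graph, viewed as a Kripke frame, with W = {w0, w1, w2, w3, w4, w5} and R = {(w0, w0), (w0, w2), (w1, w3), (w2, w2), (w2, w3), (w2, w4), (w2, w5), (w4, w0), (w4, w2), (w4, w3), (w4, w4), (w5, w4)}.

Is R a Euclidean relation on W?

Euclidean: no — w2 R w3 and w2 R w4, but not w3 R w4.

No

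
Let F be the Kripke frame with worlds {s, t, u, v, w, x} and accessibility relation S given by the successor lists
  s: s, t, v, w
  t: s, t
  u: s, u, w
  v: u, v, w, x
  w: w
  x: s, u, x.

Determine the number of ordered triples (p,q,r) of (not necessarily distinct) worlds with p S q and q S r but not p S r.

12

Enumerating: (s,v,u), (s,v,x), (t,s,v), (t,s,w), (u,s,t), (u,s,v), (v,u,s), (v,x,s), (x,s,t), (x,s,v), (x,s,w), (x,u,w).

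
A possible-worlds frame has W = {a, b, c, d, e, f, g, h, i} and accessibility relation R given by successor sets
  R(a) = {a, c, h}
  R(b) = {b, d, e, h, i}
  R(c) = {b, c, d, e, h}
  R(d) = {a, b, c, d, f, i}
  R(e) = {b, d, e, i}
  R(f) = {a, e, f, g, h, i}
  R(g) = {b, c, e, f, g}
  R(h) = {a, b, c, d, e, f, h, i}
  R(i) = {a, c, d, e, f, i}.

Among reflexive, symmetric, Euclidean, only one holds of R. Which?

reflexive

Reflexive: yes — every world is R-related to itself.
Symmetric: no — a R c but not c R a.
Euclidean: no — b R d and b R e, but not d R e.
Only reflexive holds.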